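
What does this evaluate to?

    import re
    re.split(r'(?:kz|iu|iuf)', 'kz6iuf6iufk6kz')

['', '6', 'f6', 'fk6', '']

Branches in `(...|...)` are attempted left-to-right; the first branch that allows the whole pattern to succeed is taken.
Matches to split on: at [0:2] → 'kz'; at [3:5] → 'iu'; at [7:9] → 'iu'; at [12:14] → 'kz'.
Each match becomes a cut point; 5 segments remain.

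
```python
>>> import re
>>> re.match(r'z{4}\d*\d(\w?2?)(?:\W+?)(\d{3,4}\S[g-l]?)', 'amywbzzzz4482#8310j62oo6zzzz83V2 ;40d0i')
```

None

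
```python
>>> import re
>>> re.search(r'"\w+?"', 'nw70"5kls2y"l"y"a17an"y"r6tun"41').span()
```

The match spans [4:12] → '"5kls2y"'.

(4, 12)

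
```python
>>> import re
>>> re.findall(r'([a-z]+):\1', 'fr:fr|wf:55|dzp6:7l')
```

['fr']

The backreference `\1` re-matches whatever the first group consumed, character for character.
`findall` collects group 1 from the one match (1 total).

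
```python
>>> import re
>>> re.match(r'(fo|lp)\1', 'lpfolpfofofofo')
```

`\1` has to match the exact text group 1 already captured.
`re.match` only tries the pattern at the start of the string.
Here the pattern fails at index 0, so the call returns None.

None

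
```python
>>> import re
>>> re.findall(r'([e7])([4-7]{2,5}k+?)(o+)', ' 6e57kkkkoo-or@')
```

[('e', '57kkkk', 'oo')]

3 groups means the one result is a tuple of 3 captured strings — 1 here.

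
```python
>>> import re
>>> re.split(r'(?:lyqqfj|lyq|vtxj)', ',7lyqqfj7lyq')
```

Alternation tries branches left to right and keeps the first one that lets the overall match succeed at that position.
The string is cut at each match, leaving 3 pieces.

[',7', '7', '']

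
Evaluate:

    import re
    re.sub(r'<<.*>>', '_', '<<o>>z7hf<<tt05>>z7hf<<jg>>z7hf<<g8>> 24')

Each match is replaced by '_'.

'_ 24'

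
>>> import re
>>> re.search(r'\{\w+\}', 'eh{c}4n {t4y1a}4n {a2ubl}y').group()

'{c}'

`re.search` scans for the first position where the pattern succeeds.
The match spans [2:5] → '{c}'.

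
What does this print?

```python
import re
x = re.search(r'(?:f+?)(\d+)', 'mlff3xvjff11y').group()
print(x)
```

ff3

This matches one or more of a literal 'f' (lazy) (non-capturing group); then one or more of a digit (captured).
The match spans [2:5] → 'ff3'.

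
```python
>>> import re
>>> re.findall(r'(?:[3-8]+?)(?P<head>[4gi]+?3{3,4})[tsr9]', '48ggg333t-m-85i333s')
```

Pattern: one or more of a character in [3-8] (lazy) (non-capturing group); then one or more of one of [4gi] (lazy), then 3 to 4 of a literal '3' (captured as 'head'); then one of [tsr9].
One capturing group, so `findall` returns just the captured substring from each match — 2 in all.

['ggg333', 'i333']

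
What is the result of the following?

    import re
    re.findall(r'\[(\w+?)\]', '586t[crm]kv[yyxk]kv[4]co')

['crm', 'yyxk', '4']

Scanning left to right: at [4:9] match '[crm]', group 1 = 'crm'; at [11:17] match '[yyxk]', group 1 = 'yyxk'; at [19:22] match '[4]', group 1 = '4'.
Because there's exactly one group, `findall` drops the full match and keeps group 1 from each hit.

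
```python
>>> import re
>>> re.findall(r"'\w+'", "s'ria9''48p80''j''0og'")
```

["'ria9'", "'48p80'", "'j'", "'0og'"]

Walking the string: at [1:7] → "'ria9'"; at [7:14] → "'48p80'"; at [14:17] → "'j'"; at [17:22] → "'0og'".
No capturing groups, so `findall` returns the 4 full match strings.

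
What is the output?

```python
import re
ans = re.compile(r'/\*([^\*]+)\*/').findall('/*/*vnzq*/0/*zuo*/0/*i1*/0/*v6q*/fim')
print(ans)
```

['vnzq', 'zuo', 'i1', 'v6q']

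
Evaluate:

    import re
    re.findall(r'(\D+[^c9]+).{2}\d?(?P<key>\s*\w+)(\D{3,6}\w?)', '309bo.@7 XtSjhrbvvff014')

3 groups means the one result is a tuple of 3 captured strings — 1 here.

[('bo.@7 XtSjh', 'v', 'vff0')]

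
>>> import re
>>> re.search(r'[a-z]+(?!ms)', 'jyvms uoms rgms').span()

(0, 5)

Because the assertion is negative and zero-width, positions next to the forbidden text are skipped.
The match spans [0:5] → 'jyvms'.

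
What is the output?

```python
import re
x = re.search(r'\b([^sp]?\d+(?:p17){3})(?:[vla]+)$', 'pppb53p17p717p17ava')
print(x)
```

None

Here nothing in the string fits, so the call returns None.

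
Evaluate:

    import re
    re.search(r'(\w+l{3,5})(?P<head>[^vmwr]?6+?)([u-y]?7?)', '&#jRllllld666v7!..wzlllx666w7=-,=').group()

This matches one or more of a word character, then 3 to 5 of the literal 'l' (captured); then optionally any character except [vmwr], then one or more of a literal '6' (lazy) (captured as 'head'); then optionally a character in [u-y], then optionally a literal '7' (captured).
Unlike `match`, `search` isn't anchored — it looks for the pattern anywhere in the string.
The match spans [2:11] → 'jRllllld6'.
Captured: group 1 = 'jRlllll', group 2 = 'd6', group 3 = ''.

'jRllllld6'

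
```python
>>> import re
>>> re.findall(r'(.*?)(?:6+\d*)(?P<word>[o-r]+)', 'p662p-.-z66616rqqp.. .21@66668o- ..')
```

This matches zero or more of any character (lazy) (captured); then one or more of a literal '6', then zero or more of a digit (non-capturing group); then one or more of a character in [o-r] (captured as 'word').
The `?` after the quantifier makes it lazy — it takes as little as possible before letting the rest of the pattern try.
Matches: at [0:5] match 'p662p', groups = ('p', 'p'); at [5:18] match '-.-z66616rqqp', groups = ('-.-z', 'rqqp'); at [18:31] match '.. .21@66668o', groups = ('.. .21@', 'o').
`findall` packs the 2 group values into a tuple for every match.

[('p', 'p'), ('-.-z', 'rqqp'), ('.. .21@', 'o')]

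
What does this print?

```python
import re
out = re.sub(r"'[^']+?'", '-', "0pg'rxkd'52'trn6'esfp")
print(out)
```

0pg-52-esfp

Matches: at [3:9] → "'rxkd'"; at [11:17] → "'trn6'".
Every occurrence is swapped for '-'.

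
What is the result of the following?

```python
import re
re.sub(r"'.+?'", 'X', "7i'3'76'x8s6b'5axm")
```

'7iX76X5axm'

The `?` after the quantifier makes it lazy — it takes as little as possible before letting the rest of the pattern try.
Matches: at [2:5] → "'3'"; at [7:14] → "'x8s6b'".
Every occurrence is swapped for 'X'.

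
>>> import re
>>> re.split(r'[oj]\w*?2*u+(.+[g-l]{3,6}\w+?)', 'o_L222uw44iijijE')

['', 'w44iijijE', '']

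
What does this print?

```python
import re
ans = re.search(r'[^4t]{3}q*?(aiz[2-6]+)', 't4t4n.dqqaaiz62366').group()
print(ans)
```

qqaaiz62366

Pattern: exactly 3 of any character except [4t], then zero or more of a literal 'q' (lazy); then the literal 'aiz', then one or more of a character in [2-6] (captured).
`re.search` tries every starting position until one works.
The match spans [7:18] → 'qqaaiz62366'.
Captured: group 1 = 'aiz62366'.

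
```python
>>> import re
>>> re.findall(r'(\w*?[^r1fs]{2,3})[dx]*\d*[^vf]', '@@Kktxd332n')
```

['@@K', 'txd']

The `?` after the quantifier makes it lazy — it takes as little as possible before letting the rest of the pattern try.
Because there's exactly one group, `findall` drops the full match and keeps group 1 from each hit.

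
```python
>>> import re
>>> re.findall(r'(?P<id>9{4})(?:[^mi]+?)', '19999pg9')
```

`findall` collects group 1 from the one match (1 total).

['9999']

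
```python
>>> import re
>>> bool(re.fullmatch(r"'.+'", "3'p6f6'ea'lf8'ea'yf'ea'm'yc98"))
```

False

For `fullmatch`, every character of the input must be accounted for by the pattern.
Here there's no way to consume every character, so the call returns None, and `bool(None)` is False.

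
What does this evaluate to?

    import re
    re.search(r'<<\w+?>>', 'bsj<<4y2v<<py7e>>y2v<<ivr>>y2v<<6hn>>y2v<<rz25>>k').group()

'<<py7e>>'

`re.search` scans for the first position where the pattern succeeds.
The match spans [9:17] → '<<py7e>>'.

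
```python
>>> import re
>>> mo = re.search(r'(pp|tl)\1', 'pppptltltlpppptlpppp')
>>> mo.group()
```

'pppp'

The backreference `\1` re-matches whatever the first group consumed, character for character.
`re.search` tries every starting position until one works.
The match spans [0:4] → 'pppp'.
Captured: group 1 = 'pp'.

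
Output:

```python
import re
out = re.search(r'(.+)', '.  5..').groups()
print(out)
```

('.  5..',)

The match spans [0:6] → '.  5..'.
Captured: group 1 = '.  5..'.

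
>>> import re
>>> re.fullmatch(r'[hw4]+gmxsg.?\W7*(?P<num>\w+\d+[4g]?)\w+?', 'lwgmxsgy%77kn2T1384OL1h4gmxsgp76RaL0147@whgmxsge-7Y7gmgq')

The pattern matches one or more of one of [hw4], then the literal 'gm', then the literal 'xsg'; then optionally any character, then a non-word character, then zero or more of a literal '7'; then one or more of a word character, then one or more of a digit, then optionally one of [4g] (captured as 'num'); then one or more of a word character (lazy).
For `fullmatch`, every character of the input must be accounted for by the pattern.
Here the string isn't matched end-to-end, so the call returns None.

None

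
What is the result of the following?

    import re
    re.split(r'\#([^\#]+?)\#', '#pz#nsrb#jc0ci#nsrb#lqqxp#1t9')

['', 'pz', 'nsrb', 'jc0ci', 'nsrb', 'lqqxp', '1t9']

Matches to split on: at [0:4] → '#pz#'; at [8:15] → '#jc0ci#'; at [19:26] → '#lqqxp#'.
Because the pattern has a capturing group, `split` also inserts each captured text between the pieces.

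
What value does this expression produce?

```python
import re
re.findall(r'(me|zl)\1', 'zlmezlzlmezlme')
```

['zl']

The backreference `\1` re-matches whatever the first group consumed, character for character.
`findall` collects group 1 from the one match (1 total).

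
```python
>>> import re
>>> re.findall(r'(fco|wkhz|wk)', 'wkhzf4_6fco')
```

['wkhz', 'fco']

`|` is ordered: at each position the engine commits to the first alternative that works.
One capturing group, so `findall` returns just the captured substring from each match — 2 in all.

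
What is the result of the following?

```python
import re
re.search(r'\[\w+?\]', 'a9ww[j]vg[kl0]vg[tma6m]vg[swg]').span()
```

The match spans [4:7] → '[j]'.

(4, 7)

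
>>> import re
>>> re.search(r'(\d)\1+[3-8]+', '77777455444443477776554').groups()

`\1` has to match the exact text group 1 already captured.
`search` walks the string left to right and returns the first match it finds.
The match spans [0:23] → '77777455444443477776554'.
Captured: group 1 = '7'.

('7',)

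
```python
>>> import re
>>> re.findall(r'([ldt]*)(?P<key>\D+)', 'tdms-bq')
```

[('td', 'ms-bq')]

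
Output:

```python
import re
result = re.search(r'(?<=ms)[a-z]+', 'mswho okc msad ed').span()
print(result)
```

Because the assertion is zero-width, the text it checks is not consumed and won't appear in the result.
The match spans [2:5] → 'who'.

(2, 5)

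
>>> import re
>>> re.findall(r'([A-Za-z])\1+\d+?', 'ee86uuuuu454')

['e', 'u']

The backreference `\1` re-matches whatever the first group consumed, character for character.
Walking the string: at [0:3] match 'ee8', group 1 = 'e'; at [4:10] match 'uuuuu4', group 1 = 'u'.
With a single group, `findall` returns only what that group captured — 2 items.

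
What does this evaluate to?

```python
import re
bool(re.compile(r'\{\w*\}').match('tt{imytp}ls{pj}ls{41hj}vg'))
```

With `match`, the pattern is implicitly anchored at the beginning.
Here the string doesn't start with a match, so the call returns None, and `bool(None)` is False.

False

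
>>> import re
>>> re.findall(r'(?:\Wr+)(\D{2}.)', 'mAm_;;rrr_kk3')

['_kk']

This matches a non-word character, then one or more of a literal 'r' (non-capturing group); then exactly 2 of a non-digit, then any character (captured).
Scanning left to right: at [5:12] match ';rrr_kk', group 1 = '_kk'.
Because there's exactly one group, `findall` drops the full match and keeps group 1 from the one hit.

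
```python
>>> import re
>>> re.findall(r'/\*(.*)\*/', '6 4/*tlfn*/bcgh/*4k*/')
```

['tlfn*/bcgh/*4k']

Matches: at [3:21] match '/*tlfn*/bcgh/*4k*/', group 1 = 'tlfn*/bcgh/*4k'.
`findall` collects group 1 from the one match (1 total).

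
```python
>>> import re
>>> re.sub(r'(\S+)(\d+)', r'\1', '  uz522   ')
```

'  uz52   '

Each match is replaced using the text its own group 1 captured.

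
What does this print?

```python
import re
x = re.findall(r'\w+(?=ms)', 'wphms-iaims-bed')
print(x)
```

['wph', 'iai']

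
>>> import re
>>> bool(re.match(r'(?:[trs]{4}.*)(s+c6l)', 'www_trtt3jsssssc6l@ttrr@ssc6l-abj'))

False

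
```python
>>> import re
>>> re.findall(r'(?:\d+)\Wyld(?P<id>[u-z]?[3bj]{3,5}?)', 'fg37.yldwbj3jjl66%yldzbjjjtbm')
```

['wbj3', 'zbjj']

The pattern matches one or more of a digit (non-capturing group); then a non-word character, then the literal 'yld'; then optionally a character in [u-z], then 3 to 5 of one of [3bj] (lazy) (captured as 'id').
A `+?`/`*?`/`{m,n}?` starts at its minimum and grows only as far as needed for what follows to match.
Matches: at [2:12] match '37.yldwbj3', group 1 = 'wbj3'; at [15:25] match '66%yldzbjj', group 1 = 'zbjj'.
Because there's exactly one group, `findall` drops the full match and keeps group 1 from each hit.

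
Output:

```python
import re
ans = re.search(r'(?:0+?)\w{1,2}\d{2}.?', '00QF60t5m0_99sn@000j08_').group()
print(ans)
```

This matches one or more of a literal '0' (lazy) (non-capturing group); then 1 to 2 of a word character, then exactly 2 of a digit, then optionally any character.
`re.search` tries every starting position until one works.
The match spans [0:7] → '00QF60t'.

00QF60t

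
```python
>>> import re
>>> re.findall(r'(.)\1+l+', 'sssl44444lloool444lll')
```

['s', '4', 'o', '4']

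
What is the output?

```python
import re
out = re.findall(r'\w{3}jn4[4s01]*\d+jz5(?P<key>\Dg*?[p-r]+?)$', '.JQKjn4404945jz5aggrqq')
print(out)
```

['aggrqq']

With a single group, `findall` returns only what that group captured — 1 item.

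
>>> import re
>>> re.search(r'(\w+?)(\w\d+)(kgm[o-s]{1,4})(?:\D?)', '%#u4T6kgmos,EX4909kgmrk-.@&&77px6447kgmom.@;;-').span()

(2, 12)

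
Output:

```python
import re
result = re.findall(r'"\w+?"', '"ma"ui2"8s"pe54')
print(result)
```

['"ma"', '"8s"']

`findall` yields the raw match text (2 of them) because the pattern has no groups.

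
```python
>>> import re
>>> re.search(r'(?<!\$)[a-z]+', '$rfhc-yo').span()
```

(2, 5)

The negative lookahead/lookbehind blocks any match where the forbidden context is present.
`re.search` scans for the first position where the pattern succeeds.
The match spans [2:5] → 'fhc'.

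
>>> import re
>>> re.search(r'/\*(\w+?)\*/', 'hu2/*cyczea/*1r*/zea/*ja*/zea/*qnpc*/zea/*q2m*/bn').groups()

('1r',)

The match spans [11:17] → '/*1r*/'.
Captured: group 1 = '1r'.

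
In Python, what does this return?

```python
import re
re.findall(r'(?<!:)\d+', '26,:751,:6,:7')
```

The negative lookahead/lookbehind blocks any match where the forbidden context is present.
`findall` yields the raw match text (2 of them) because the pattern has no groups.

['26', '51']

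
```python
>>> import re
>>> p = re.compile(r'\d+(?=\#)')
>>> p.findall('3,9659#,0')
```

Because the assertion is zero-width, the text it checks is not consumed and won't appear in the result.
With no groups in the pattern, `findall` gives back each whole match — 1 here.

['9659']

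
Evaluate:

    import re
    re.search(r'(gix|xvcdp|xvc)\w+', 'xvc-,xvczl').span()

(5, 10)

`search` walks the string left to right and returns the first match it finds.
The match spans [5:10] → 'xvczl'.
Captured: group 1 = 'xvc'.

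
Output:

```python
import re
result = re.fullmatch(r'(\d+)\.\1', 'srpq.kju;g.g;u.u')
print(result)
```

For `fullmatch`, every character of the input must be accounted for by the pattern.
Here the string isn't matched end-to-end, so the call returns None.

None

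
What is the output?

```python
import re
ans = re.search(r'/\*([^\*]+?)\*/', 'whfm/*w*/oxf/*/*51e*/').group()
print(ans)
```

The match spans [4:9] → '/*w*/'.

/*w*/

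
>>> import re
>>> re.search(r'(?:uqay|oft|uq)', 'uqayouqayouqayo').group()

Alternation tries branches left to right and keeps the first one that lets the overall match succeed at that position.
`search` walks the string left to right and returns the first match it finds.
The match spans [0:4] → 'uqay'.

'uqay'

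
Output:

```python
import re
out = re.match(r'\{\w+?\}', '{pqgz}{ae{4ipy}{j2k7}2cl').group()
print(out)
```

`re.match` only tries the pattern at the start of the string.
The match spans [0:6] → '{pqgz}'.

{pqgz}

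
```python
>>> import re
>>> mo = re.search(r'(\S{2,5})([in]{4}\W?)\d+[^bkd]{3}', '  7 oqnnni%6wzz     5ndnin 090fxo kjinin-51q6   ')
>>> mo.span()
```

(4, 15)

Pattern: 2 to 5 of a non-whitespace character (captured); then exactly 4 of one of [in], then optionally a non-word character (captured); then one or more of a digit, then exactly 3 of any character except [bkd].
Unlike `match`, `search` isn't anchored — it looks for the pattern anywhere in the string.
The match spans [4:15] → 'oqnnni%6wzz'.
Captured: group 1 = 'oq', group 2 = 'nnni%'.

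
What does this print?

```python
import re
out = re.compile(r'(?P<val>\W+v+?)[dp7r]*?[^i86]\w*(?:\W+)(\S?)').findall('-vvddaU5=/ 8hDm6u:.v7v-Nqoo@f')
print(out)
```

[('-v', '8'), (':.v', 'N')]

The pattern matches one or more of a non-word character, then one or more of the literal 'v' (lazy) (captured as 'val'); then zero or more of one of [dp7r] (lazy), then any character except [i86], then zero or more of a word character; then one or more of a non-word character (non-capturing group); then optionally a non-whitespace character (captured).
A `+?`/`*?`/`{m,n}?` starts at its minimum and grows only as far as needed for what follows to match.
Walking the string: at [0:12] match '-vvddaU5=/ 8', groups = ('-v', '8'); at [17:24] match ':.v7v-N', groups = (':.v', 'N').
2 groups means each result is a tuple of 2 captured strings — 2 here.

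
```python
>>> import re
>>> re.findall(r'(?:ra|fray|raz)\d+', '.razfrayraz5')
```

['raz5']

Since nothing is captured, `findall` lists the 1 matched substring directly.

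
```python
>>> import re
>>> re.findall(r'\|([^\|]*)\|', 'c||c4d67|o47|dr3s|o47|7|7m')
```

['', 'o47', 'o47']

Because there's exactly one group, `findall` drops the full match and keeps group 1 from each hit.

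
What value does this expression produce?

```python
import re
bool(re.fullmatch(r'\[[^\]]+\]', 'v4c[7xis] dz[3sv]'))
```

`re.fullmatch` requires the pattern to consume the entire string.
Here there's no way to consume every character, so the call returns None, and `bool(None)` is False.

False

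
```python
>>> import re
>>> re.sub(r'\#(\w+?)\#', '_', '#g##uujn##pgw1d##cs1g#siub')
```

'____siub'

Matches: at [0:3] → '#g#'; at [3:9] → '#uujn#'; at [9:16] → '#pgw1d#'; at [16:22] → '#cs1g#'.
`sub` substitutes '_' at each match site.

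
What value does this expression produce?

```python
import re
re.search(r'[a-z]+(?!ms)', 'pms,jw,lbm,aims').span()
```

`(?!…)`/`(?<!…)` only lets a position through if the neighbouring text does NOT match; no characters are consumed.
`search` walks the string left to right and returns the first match it finds.
The match spans [0:3] → 'pms'.

(0, 3)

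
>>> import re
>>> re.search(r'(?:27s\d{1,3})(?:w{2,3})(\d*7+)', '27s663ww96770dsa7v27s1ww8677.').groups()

('9677',)

Pattern: the literal '27s', then 1 to 3 of a digit (non-capturing group); then 2 to 3 of a literal 'w' (non-capturing group); then zero or more of a digit, then one or more of the literal '7' (captured).
Unlike `match`, `search` isn't anchored — it looks for the pattern anywhere in the string.
The match spans [0:12] → '27s663ww9677'.
Captured: group 1 = '9677'.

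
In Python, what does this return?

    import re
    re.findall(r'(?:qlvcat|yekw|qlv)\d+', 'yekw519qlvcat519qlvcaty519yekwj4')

Walking the string: at [0:7] → 'yekw519'; at [7:16] → 'qlvcat519'.
Since nothing is captured, `findall` lists the 2 matched substrings directly.

['yekw519', 'qlvcat519']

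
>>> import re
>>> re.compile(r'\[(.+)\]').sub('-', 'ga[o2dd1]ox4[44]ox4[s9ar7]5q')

'ga-5q'

Matches: at [2:26] → '[o2dd1]ox4[44]ox4[s9ar7]'.
Each match is replaced by '-'.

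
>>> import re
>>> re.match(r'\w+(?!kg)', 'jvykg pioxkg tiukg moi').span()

A negative assertion filters positions out without eating any characters.
`re.match` won't scan ahead — the pattern has to work from the very first character.
The match spans [0:5] → 'jvykg'.

(0, 5)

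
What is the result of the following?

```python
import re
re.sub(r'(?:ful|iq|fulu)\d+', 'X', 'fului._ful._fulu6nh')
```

`sub` substitutes 'X' at each match site.

'fului._ful._Xnh'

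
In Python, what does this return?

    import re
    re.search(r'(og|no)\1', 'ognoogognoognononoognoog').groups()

('og',)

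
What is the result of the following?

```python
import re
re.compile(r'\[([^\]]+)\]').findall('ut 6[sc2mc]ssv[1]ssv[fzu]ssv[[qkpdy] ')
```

Because there's exactly one group, `findall` drops the full match and keeps group 1 from each hit.

['sc2mc', '1', 'fzu', '[qkpdy']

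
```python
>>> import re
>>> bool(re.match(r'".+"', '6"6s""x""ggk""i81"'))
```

`re.match` won't scan ahead — the pattern has to work from the very first character.
Here the pattern fails at index 0, so the call returns None, and `bool(None)` is False.

False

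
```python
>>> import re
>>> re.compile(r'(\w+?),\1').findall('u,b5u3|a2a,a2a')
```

['a2a']

A backreference is literal: `\1` must see the identical characters the first group matched.
Scanning left to right: at [7:14] match 'a2a,a2a', group 1 = 'a2a'.
`findall` collects group 1 from the one match (1 total).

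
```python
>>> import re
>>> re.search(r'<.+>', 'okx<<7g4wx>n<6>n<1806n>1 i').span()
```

(3, 23)

The match spans [3:23] → '<<7g4wx>n<6>n<1806n>'.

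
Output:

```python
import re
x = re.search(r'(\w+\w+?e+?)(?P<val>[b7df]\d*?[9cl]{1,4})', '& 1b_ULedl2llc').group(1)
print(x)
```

1b_ULe

The match spans [2:10] → '1b_ULedl'.
Captured: group 1 = '1b_ULe', group 2 = 'dl'.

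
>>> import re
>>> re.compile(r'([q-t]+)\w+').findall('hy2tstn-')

['tst']

The pattern matches one or more of a character in [q-t] (captured); then one or more of a word character.
Scanning left to right: at [3:7] match 'tstn', group 1 = 'tst'.
With a single group, `findall` returns only what that group captured — 1 item.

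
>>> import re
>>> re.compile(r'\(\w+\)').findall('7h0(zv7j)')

No capturing groups, so `findall` returns the 1 full match string.

['(zv7j)']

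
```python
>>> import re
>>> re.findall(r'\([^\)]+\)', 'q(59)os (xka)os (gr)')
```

`findall` yields the raw match text (3 of them) because the pattern has no groups.

['(59)', '(xka)', '(gr)']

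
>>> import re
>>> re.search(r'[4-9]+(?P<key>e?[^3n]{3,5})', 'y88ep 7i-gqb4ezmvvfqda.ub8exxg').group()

'88ep 7i-'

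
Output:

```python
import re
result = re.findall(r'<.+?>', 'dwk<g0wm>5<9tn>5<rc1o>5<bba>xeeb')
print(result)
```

['<g0wm>', '<9tn>', '<rc1o>', '<bba>']

A `+?`/`*?`/`{m,n}?` starts at its minimum and grows only as far as needed for what follows to match.
Matches: at [3:9] → '<g0wm>'; at [10:15] → '<9tn>'; at [16:22] → '<rc1o>'; at [23:28] → '<bba>'.
Since nothing is captured, `findall` lists the 4 matched substrings directly.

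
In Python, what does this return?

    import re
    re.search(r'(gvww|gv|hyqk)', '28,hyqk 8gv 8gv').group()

`re.search` tries every starting position until one works.
The match spans [3:7] → 'hyqk'.
Captured: group 1 = 'hyqk'.

'hyqk'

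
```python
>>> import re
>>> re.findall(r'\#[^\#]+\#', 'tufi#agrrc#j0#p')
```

['#agrrc#']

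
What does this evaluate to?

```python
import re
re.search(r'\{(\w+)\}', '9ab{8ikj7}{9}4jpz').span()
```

(3, 10)

`re.search` tries every starting position until one works.
The match spans [3:10] → '{8ikj7}'.
Captured: group 1 = '8ikj7'.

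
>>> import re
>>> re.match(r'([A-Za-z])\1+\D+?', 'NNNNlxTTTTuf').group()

'NNNNl'

After group 1 captures some text, `\1` only succeeds where that same text appears again.
With `match`, the pattern is implicitly anchored at the beginning.
The match spans [0:5] → 'NNNNl'.
Captured: group 1 = 'N'.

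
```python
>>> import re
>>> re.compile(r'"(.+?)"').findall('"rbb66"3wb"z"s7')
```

['rbb66', 'z']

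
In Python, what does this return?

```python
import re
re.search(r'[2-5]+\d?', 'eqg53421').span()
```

(3, 8)

The pattern matches one or more of a character in [2-5]; then optionally a digit.
`re.search` scans for the first position where the pattern succeeds.
The match spans [3:8] → '53421'.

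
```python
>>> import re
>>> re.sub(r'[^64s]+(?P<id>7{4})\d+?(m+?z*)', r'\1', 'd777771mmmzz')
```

'7777mmzz'

Because the quantifier is non-greedy, it stops expanding at the earliest point where the rest of the pattern can succeed.
The replacement refers to a captured group, so each match is rewritten using its own captured text.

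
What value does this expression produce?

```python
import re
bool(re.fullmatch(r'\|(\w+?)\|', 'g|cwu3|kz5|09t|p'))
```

For `fullmatch`, every character of the input must be accounted for by the pattern.
Here there's no way to consume every character, so the call returns None, and `bool(None)` is False.

False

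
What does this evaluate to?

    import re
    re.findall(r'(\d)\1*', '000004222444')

['0', '4', '2', '4']

`\1` has to match the exact text group 1 already captured.
Matches: at [0:5] match '00000', group 1 = '0'; at [5:6] match '4', group 1 = '4'; at [6:9] match '222', group 1 = '2'; at [9:12] match '444', group 1 = '4'.
`findall` collects group 1 from each match (4 total).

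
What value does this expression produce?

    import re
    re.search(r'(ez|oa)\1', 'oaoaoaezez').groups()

The match spans [0:4] → 'oaoa'.
Captured: group 1 = 'oa'.

('oa',)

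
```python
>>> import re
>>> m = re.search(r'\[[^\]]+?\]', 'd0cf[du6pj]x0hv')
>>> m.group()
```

'[du6pj]'

`search` walks the string left to right and returns the first match it finds.
The match spans [4:11] → '[du6pj]'.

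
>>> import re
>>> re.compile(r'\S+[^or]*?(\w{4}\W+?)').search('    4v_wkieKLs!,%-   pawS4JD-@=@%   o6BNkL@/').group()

With the lazy modifier that quantifier settles for the fewest repetitions that let the rest of the pattern succeed (the atoms after it are unaffected and can still be greedy).
The match spans [4:29] → '4v_wkieKLs!,%-   pawS4JD-'.

'4v_wkieKLs!,%-   pawS4JD-'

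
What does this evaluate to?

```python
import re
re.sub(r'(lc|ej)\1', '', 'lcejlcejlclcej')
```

A backreference is literal: `\1` must see the identical characters the first group matched.
Each match is replaced by ''.

'lcejlcejej'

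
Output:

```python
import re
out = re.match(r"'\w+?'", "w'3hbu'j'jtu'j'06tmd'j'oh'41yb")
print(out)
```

`re.match` only tries the pattern at the start of the string.
Here the string doesn't start with a match, so the call returns None.

None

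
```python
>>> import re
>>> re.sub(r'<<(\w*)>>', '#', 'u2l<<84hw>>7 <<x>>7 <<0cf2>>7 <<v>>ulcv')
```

'u2l#7 #7 #7 #ulcv'

Matches: at [3:11] → '<<84hw>>'; at [13:18] → '<<x>>'; at [20:28] → '<<0cf2>>'; at [30:35] → '<<v>>'.
Each match is replaced by '#'.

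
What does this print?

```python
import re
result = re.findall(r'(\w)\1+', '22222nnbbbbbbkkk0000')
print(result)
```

A backreference is literal: `\1` must see the identical characters the first group matched.
Matches: at [0:5] match '22222', group 1 = '2'; at [5:7] match 'nn', group 1 = 'n'; at [7:13] match 'bbbbbb', group 1 = 'b'; at [13:16] match 'kkk', group 1 = 'k'; at [16:20] match '0000', group 1 = '0'.
With a single group, `findall` returns only what that group captured — 5 items.

['2', 'n', 'b', 'k', '0']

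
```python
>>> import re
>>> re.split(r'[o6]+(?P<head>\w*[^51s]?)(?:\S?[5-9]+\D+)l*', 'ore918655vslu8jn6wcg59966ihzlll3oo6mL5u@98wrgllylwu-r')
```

With a capturing group present, the delimiter's captured portion is kept in the result list.

['', 're918655vslu8jn6wcg59966ihzlll3oo6mL5u@', '']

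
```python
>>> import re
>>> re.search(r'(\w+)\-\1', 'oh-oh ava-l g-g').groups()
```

('oh',)

The match spans [0:5] → 'oh-oh'.
Captured: group 1 = 'oh'.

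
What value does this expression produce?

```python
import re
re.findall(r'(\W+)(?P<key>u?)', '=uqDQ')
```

The pattern matches one or more of a non-word character (captured); then optionally a literal 'u' (captured as 'key').
Scanning left to right: at [0:2] match '=u', groups = ('=', 'u').
`findall` packs the 2 group values into a tuple for every match.

[('=', 'u')]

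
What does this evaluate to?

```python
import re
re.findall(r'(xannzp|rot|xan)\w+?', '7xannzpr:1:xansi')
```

Alternation tries branches left to right and keeps the first one that lets the overall match succeed at that position.
Matches: at [1:8] match 'xannzpr', group 1 = 'xannzp'; at [11:15] match 'xans', group 1 = 'xan'.
`findall` collects group 1 from each match (2 total).

['xannzp', 'xan']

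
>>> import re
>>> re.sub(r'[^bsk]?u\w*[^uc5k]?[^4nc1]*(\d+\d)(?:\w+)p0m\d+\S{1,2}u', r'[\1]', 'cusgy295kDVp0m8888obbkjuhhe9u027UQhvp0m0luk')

'[27]k'

Pattern: optionally any character except [bsk], then the literal 'u'; then zero or more of a word character, then optionally any character except [uc5k], then zero or more of any character except [4nc1]; then one or more of a digit, then a digit (captured); then one or more of a word character (non-capturing group); then the literal 'p0m', then one or more of a digit; then 1 to 2 of a non-whitespace character, then a literal 'u'.
Matches: at [0:42] → 'cusgy295kDVp0m8888obbkjuhhe9u027UQhvp0m0lu'.
The replacement refers to a captured group, so each match is rewritten using its own captured text.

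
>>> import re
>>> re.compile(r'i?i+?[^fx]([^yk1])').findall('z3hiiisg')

['s']

A `+?`/`*?`/`{m,n}?` starts at its minimum and grows only as far as needed for what follows to match.
With a single group, `findall` returns only what that group captured — 1 item.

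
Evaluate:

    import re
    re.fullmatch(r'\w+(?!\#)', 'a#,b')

`(?!…)`/`(?<!…)` only lets a position through if the neighbouring text does NOT match; no characters are consumed.
`re.fullmatch` requires the pattern to consume the entire string.
Here the pattern can't cover the whole string, so the call returns None.

None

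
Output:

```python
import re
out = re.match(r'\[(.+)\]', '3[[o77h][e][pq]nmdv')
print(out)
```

`re.match` only tries the pattern at the start of the string.
Here the string doesn't start with a match, so the call returns None.

None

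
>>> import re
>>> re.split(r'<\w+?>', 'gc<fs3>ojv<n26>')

['gc', 'ojv', '']

Matches to split on: at [2:7] → '<fs3>'; at [10:15] → '<n26>'.
The string is cut at each match, leaving 3 pieces.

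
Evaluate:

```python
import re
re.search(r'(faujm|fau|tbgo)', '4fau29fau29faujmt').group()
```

'fau'

The match spans [1:4] → 'fau'.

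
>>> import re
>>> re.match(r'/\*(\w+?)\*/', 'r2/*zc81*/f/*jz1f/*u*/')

With `match`, the pattern is implicitly anchored at the beginning.
Here position 0 doesn't satisfy it, so the call returns None.

None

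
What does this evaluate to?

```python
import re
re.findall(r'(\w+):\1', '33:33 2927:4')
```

A backreference is literal: `\1` must see the identical characters the first group matched.
Matches: at [0:5] match '33:33', group 1 = '33'.
With a single group, `findall` returns only what that group captured — 1 item.

['33']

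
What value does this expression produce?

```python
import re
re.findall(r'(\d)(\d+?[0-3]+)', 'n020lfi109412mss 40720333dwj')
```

[('0', '20'), ('1', '09412'), ('4', '0720333')]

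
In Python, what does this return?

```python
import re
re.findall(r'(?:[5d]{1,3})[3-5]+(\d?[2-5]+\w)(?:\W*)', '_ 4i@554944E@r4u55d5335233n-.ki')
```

The pattern matches 1 to 3 of one of [5d] (non-capturing group); then one or more of a character in [3-5]; then optionally a digit, then one or more of a character in [2-5], then a word character (captured); then zero or more of a non-word character (non-capturing group).
Scanning left to right: at [5:13] match '554944E@', group 1 = '944E'; at [16:29] match '55d5335233n-.', group 1 = '233n'.
`findall` collects group 1 from each match (2 total).

['944E', '233n']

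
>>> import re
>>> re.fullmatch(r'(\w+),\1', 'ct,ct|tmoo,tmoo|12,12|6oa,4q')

`re.fullmatch` requires the pattern to consume the entire string.
Here the pattern can't cover the whole string, so the call returns None.

None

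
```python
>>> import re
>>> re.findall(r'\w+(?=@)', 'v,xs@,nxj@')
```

The `(?=…)`/`(?<=…)` assertion just peeks at neighbouring text; it doesn't advance the match position.
Matches: at [2:4] → 'xs'; at [6:9] → 'nxj'.
No capturing groups, so `findall` returns the 2 full match strings.

['xs', 'nxj']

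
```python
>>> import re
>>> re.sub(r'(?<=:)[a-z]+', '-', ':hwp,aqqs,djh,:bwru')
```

Because the assertion is zero-width, the text it checks is not consumed and won't appear in the result.
Matches: at [1:4] → 'hwp'; at [15:19] → 'bwru'.
Every occurrence is swapped for '-'.

':-,aqqs,djh,:-'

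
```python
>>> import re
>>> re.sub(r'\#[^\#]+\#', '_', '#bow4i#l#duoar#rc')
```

Matches: at [0:7] → '#bow4i#'; at [8:15] → '#duoar#'.
`sub` substitutes '_' at each match site.

'_l_rc'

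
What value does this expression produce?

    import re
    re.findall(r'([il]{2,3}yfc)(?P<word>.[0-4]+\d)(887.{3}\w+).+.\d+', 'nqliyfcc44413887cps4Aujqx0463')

[('liyfc', 'c44413', '887cps4Aujqx0')]

This matches 2 to 3 of one of [il], then the literal 'yfc' (captured); then any character, then one or more of a character in [0-4], then a digit (captured as 'word'); then the literal '887', then exactly 3 of any character, then one or more of a word character (captured); then one or more of any character, then any character, then one or more of a digit.
Walking the string: at [2:29] match 'liyfcc44413887cps4Aujqx0463', groups = ('liyfc', 'c44413', '887cps4Aujqx0').
With 3 capturing groups, `findall` returns a 3-tuple per match.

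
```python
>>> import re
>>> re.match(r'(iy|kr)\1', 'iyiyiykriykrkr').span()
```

`\1` is not a pattern — it's the concrete string captured by group 1, re-applied verbatim.
`re.match` only tries the pattern at the start of the string.
The match spans [0:4] → 'iyiy'.
Captured: group 1 = 'iy'.

(0, 4)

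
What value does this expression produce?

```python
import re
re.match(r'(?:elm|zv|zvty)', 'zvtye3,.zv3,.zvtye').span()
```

(0, 2)

Alternation tries branches left to right and keeps the first one that lets the overall match succeed at that position.
`match` is anchored at position 0; if the pattern doesn't fit there, it returns None.
The match spans [0:2] → 'zv'.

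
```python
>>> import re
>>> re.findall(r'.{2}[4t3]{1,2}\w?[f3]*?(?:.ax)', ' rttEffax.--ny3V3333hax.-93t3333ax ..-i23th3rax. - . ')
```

This matches exactly 2 of any character, then 1 to 2 of one of [4t3]; then optionally a word character; then zero or more of one of [f3] (lazy); then any character, then the literal 'ax' (non-capturing group).
No capturing groups, so `findall` returns the 4 full match strings.

[' rttEffax', 'ny3V3333hax', '-93t3333ax', 'i23th3rax']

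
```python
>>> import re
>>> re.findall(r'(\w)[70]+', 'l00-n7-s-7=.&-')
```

['l', 'n']

One capturing group, so `findall` returns just the captured substring from each match — 2 in all.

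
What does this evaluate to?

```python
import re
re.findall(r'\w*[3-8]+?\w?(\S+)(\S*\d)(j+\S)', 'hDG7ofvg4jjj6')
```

[('fvg', '4', 'jjj6')]

The pattern matches zero or more of a word character, then one or more of a character in [3-8] (lazy), then optionally a word character; then one or more of a non-whitespace character (captured); then zero or more of a non-whitespace character, then a digit (captured); then one or more of a literal 'j', then a non-whitespace character (captured).
With 3 capturing groups, `findall` returns a 3-tuple per match.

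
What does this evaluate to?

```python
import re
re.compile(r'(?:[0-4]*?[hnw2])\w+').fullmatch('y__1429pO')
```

None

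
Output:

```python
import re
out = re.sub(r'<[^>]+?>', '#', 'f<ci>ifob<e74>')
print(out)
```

f#ifob#

Every occurrence is swapped for '#'.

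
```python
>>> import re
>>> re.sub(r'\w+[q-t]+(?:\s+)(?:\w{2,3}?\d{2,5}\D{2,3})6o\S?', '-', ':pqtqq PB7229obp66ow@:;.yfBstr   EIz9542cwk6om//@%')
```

':pqtqq PB7229obp66ow@:;.-//@%'

This matches one or more of a word character, then one or more of a character in [q-t]; then one or more of whitespace (non-capturing group); then 2 to 3 of a word character (lazy), then 2 to 5 of a digit, then 2 to 3 of a non-digit (non-capturing group); then the literal '6o', then optionally a non-whitespace character.
Each match is replaced by '-'.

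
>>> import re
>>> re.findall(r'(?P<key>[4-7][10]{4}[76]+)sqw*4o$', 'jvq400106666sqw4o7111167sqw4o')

['7111167']

This matches a character in [4-7], then exactly 4 of one of [10], then one or more of one of [76] (captured as 'key'); then the literal 'sq', then zero or more of a literal 'w', then the literal '4o'; then anchored at the end.
Matches: at [17:29] match '7111167sqw4o', group 1 = '7111167'.
One capturing group, so `findall` returns just the captured substring from the one match — 1 in all.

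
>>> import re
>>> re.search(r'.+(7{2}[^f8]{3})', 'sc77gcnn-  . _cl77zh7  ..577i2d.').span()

(0, 31)

Pattern: one or more of any character; then exactly 2 of the literal '7', then exactly 3 of any character except [f8] (captured).
Unlike `match`, `search` isn't anchored — it looks for the pattern anywhere in the string.
The match spans [0:31] → 'sc77gcnn-  . _cl77zh7  ..577i2d'.
Captured: group 1 = '77i2d'.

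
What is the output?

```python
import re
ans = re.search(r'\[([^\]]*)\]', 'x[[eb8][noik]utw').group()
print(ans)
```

[[eb8]

Unlike `match`, `search` isn't anchored — it looks for the pattern anywhere in the string.
The match spans [1:7] → '[[eb8]'.
Captured: group 1 = '[eb8'.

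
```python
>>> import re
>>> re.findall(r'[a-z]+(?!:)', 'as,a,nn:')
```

['as', 'a', 'n']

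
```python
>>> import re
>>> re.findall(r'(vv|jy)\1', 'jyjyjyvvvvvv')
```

['jy', 'vv']

`\1` has to match the exact text group 1 already captured.
Scanning left to right: at [0:4] match 'jyjy', group 1 = 'jy'; at [6:10] match 'vvvv', group 1 = 'vv'.
Because there's exactly one group, `findall` drops the full match and keeps group 1 from each hit.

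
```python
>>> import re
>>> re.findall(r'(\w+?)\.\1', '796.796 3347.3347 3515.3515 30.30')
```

`\1` is not a pattern — it's the concrete string captured by group 1, re-applied verbatim.
Scanning left to right: at [0:7] match '796.796', group 1 = '796'; at [8:17] match '3347.3347', group 1 = '3347'; at [18:27] match '3515.3515', group 1 = '3515'; at [28:33] match '30.30', group 1 = '30'.
Because there's exactly one group, `findall` drops the full match and keeps group 1 from each hit.

['796', '3347', '3515', '30']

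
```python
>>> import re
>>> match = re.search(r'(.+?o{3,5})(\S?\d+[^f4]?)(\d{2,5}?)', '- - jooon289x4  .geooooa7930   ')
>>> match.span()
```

The `?` after the quantifier makes it lazy — it takes as little as possible before letting the rest of the pattern try.
The match spans [0:12] → '- - jooon289'.

(0, 12)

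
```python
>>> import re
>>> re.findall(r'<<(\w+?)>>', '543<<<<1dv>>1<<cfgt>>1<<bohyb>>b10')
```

['1dv', 'cfgt', 'bohyb']

One capturing group, so `findall` returns just the captured substring from each match — 3 in all.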